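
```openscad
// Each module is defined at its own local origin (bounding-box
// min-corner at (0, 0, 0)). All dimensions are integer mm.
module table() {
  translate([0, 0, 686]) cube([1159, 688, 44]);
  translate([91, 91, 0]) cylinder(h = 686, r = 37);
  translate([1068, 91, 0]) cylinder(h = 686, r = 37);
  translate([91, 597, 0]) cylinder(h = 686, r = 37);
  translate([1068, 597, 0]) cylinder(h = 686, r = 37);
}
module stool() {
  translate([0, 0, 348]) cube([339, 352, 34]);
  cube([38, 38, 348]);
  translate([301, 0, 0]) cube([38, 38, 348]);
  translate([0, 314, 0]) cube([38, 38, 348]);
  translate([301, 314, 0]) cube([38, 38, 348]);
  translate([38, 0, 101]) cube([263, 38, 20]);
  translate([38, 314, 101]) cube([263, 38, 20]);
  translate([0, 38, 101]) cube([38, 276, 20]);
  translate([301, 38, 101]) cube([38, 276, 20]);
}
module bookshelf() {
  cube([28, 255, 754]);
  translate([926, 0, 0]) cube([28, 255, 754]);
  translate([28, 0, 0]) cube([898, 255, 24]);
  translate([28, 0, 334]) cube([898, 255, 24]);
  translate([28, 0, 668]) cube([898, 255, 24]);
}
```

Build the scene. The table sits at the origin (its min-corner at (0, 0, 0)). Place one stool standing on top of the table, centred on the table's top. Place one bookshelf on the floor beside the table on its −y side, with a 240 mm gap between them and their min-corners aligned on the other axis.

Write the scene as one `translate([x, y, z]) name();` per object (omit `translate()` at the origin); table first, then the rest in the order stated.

table();
translate([410, 168, 730]) stool();
translate([0, -495, 0]) bookshelf();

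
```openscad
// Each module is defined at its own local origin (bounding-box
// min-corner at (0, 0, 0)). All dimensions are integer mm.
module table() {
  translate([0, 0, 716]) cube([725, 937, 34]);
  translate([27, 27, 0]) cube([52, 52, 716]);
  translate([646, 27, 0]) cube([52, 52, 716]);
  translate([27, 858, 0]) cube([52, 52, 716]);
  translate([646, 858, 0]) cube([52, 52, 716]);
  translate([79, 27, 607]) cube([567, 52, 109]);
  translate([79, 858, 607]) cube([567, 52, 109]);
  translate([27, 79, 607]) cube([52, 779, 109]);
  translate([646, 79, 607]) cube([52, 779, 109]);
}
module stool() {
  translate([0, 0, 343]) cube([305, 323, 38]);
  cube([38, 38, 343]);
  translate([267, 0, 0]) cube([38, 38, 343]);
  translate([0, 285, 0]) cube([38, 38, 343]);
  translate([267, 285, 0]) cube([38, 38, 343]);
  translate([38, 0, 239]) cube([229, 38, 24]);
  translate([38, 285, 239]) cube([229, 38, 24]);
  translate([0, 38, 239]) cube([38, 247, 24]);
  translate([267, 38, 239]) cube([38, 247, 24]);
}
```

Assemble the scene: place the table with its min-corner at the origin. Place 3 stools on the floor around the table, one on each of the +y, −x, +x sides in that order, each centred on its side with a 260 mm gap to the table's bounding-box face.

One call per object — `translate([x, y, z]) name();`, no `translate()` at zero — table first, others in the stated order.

table();
translate([210, 1197, 0]) stool();
translate([-565, 307, 0]) stool();
translate([985, 307, 0]) stool();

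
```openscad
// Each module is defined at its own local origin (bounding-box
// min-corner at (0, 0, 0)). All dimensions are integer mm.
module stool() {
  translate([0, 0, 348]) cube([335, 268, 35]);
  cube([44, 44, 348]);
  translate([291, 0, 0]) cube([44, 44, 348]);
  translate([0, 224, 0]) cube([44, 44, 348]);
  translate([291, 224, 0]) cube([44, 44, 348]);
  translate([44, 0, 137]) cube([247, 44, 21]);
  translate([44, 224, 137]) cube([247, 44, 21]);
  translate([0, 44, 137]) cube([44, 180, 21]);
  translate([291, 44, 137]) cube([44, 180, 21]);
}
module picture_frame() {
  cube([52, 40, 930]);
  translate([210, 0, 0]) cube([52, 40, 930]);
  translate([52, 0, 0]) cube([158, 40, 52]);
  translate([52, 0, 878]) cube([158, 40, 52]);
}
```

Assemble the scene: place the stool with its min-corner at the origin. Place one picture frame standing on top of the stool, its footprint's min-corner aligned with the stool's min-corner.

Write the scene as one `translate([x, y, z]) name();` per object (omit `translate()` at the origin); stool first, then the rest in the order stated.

stool();
translate([0, 0, 383]) picture_frame();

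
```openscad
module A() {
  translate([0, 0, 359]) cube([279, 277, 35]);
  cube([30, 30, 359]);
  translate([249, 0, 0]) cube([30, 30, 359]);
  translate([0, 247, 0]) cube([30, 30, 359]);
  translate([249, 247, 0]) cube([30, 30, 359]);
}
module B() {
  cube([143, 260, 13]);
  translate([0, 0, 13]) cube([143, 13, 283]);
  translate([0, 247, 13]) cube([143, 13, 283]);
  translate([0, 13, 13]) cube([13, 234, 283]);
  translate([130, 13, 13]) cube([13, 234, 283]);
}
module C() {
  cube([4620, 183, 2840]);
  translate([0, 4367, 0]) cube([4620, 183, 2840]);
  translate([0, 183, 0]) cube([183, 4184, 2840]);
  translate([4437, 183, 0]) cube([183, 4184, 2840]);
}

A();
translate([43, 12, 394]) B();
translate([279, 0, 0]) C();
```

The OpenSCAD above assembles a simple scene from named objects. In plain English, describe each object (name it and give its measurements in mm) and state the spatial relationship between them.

A is a simple wooden stool: a rectangular seat 279 mm (x) by 277 mm (y), 35 mm thick, top face at z = 394 mm, on four square legs, each 30×30 mm in cross-section. The legs rest on z = 0, each flush with a corner of the seat.

B is an open storage box with external size 143×260×296 mm and wall thickness 13 mm (the base is also 13 mm thick). The base covers the whole footprint; the four walls stand on the base, with the y-facing walls full-width and the x-facing walls fitting between their inner faces.

C is the wall frame of a small rectangular building: four walls, each 2840 mm tall and 183 mm thick, enclosing a footprint 4620 mm (x) by 4550 mm (y) outside-to-outside, with no floor or roof. The front and back walls (the −y and +y sides) span the full width; the two side walls fit between them.

The open box is on top of the stool. The house frame is against the stool's +x side, with their −y faces flush.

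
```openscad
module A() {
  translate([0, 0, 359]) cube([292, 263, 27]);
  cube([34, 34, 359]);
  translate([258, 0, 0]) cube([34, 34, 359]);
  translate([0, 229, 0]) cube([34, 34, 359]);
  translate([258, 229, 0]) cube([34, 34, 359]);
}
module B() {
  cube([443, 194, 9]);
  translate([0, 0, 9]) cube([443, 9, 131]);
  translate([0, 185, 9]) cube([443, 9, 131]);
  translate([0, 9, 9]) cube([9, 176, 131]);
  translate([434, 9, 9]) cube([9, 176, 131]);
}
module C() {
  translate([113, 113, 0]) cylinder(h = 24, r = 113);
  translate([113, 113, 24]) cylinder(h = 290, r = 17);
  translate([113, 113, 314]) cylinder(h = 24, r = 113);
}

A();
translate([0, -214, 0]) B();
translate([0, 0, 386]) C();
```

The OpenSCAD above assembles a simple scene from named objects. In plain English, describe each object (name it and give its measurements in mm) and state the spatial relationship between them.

A is a simple wooden stool: a rectangular seat 292 mm (x) by 263 mm (y), 27 mm thick, top face at z = 386 mm, on four square legs, each 34×34 mm in cross-section. The legs rest on z = 0, each flush with a corner of the seat.

B is an open storage box with external size 443×194×140 mm and wall thickness 9 mm (the base is also 9 mm thick). The base covers the whole footprint; the four walls stand on the base, with the y-facing walls full-width and the x-facing walls fitting between their inner faces.

C is a spool: two coaxial disc flanges of radius 113 mm and thickness 24 mm, joined by a core cylinder of radius 17 mm and height 290 mm. The lower flange rests on z = 0 and the three cylinders share a vertical axis.

The open box is on the floor beside the stool on its −y side. The spool is on top of the stool.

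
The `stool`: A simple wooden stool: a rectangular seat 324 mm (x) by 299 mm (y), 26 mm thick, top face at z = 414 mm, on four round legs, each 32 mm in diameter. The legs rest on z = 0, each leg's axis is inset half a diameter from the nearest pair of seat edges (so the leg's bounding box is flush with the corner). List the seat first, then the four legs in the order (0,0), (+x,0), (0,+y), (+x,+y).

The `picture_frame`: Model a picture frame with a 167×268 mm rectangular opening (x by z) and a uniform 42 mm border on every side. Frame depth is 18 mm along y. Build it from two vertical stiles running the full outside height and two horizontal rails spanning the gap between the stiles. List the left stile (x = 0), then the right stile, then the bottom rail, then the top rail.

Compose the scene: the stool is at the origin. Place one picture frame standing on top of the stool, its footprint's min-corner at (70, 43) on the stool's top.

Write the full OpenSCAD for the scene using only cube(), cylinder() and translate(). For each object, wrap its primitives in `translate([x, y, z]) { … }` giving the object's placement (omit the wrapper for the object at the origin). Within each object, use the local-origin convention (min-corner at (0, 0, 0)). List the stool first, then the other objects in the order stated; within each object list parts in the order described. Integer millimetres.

translate([0, 0, 388]) cube([324, 299, 26]);
translate([16, 16, 0]) cylinder(h = 388, r = 16);
translate([308, 16, 0]) cylinder(h = 388, r = 16);
translate([16, 283, 0]) cylinder(h = 388, r = 16);
translate([308, 283, 0]) cylinder(h = 388, r = 16);
translate([70, 43, 414]) {
  cube([42, 18, 352]);
  translate([209, 0, 0]) cube([42, 18, 352]);
  translate([42, 0, 0]) cube([167, 18, 42]);
  translate([42, 0, 310]) cube([167, 18, 42]);
}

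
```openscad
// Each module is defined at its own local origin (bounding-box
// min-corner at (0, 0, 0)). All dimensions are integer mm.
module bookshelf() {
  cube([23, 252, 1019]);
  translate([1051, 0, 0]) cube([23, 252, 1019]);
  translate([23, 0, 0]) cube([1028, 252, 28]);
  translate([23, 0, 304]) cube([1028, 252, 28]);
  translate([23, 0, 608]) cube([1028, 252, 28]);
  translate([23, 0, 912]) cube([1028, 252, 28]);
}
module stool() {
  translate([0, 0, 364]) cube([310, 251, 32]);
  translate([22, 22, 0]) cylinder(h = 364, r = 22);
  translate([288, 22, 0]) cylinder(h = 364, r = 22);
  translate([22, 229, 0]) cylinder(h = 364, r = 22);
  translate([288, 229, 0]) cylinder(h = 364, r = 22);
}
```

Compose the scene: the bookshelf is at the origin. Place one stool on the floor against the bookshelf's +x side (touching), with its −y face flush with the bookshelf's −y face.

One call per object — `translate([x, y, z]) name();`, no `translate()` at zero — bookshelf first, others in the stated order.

bookshelf();
translate([1074, 0, 0]) stool();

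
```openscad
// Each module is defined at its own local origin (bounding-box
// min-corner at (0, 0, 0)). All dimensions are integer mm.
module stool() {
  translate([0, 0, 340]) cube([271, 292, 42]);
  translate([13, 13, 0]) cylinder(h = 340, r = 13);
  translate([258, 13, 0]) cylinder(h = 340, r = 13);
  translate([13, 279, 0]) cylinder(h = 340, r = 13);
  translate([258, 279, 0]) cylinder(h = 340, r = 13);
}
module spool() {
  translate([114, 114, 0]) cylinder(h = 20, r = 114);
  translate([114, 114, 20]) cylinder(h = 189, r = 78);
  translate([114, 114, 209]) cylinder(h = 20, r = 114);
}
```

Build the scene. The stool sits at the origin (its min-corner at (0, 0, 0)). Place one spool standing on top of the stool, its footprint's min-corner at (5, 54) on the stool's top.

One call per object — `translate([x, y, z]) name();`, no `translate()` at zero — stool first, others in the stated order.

stool();
translate([5, 54, 382]) spool();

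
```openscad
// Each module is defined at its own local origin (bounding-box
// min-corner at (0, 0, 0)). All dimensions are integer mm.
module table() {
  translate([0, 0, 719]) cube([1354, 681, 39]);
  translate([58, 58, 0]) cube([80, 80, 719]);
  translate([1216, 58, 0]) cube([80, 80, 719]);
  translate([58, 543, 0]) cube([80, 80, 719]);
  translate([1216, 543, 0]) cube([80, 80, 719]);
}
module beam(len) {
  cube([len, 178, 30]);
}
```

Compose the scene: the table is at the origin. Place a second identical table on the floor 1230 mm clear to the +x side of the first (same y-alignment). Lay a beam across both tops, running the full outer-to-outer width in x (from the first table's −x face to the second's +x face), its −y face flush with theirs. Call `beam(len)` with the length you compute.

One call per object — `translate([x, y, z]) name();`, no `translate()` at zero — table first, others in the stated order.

table();
translate([2584, 0, 0]) table();
translate([0, 0, 758]) beam(3938);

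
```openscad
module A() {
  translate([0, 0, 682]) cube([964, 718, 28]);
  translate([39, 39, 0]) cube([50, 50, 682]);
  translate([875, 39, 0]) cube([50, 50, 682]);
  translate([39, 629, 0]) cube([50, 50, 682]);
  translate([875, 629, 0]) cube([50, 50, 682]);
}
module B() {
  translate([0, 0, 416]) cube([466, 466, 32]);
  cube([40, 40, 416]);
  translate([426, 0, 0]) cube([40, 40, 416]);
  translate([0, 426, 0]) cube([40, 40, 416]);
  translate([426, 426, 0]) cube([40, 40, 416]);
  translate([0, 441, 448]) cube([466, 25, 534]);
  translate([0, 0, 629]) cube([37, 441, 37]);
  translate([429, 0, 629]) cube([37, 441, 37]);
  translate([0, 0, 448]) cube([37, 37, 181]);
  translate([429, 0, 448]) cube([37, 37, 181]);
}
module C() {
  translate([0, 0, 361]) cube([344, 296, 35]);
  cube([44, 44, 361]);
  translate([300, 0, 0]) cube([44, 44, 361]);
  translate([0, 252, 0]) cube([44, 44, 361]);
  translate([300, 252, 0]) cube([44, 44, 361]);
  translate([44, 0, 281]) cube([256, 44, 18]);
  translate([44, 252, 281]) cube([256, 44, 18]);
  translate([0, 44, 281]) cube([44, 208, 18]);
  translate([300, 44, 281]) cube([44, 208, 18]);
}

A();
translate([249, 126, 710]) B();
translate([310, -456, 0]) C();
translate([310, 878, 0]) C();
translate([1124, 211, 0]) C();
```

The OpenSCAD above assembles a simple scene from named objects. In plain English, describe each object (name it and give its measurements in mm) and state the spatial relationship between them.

A is a table with a 964×718 mm rectangular top, 28 mm thick, top surface at z = 710 mm, supported by four 50×50 mm square legs, each inset 39 mm from the nearest pair of top edges, running from the floor.

B is a chair. The seat is a 466×466×32 mm slab with its top at z = 448 mm, on four 40×40 mm corner legs (flush with the seat edges, standing on z = 0). A flat backrest 25 mm thick, 534 mm tall, spans the full seat width and rises from the seat top along its +y edge, rear face flush with the rear of the seat. Two armrests of 37×37 mm section run along each side from the seat's front edge to the front of the backrest, top faces 218 mm above the seat top and outer faces flush with the seat's x-edges; a 37×37 mm post under the front of each armrest stands on the seat at the front corner.

C is a simple wooden stool: a rectangular seat 344 mm (x) by 296 mm (y), 35 mm thick, top face at z = 396 mm, on four square legs, each 44×44 mm in cross-section. The legs rest on z = 0, each flush with a corner of the seat. Four stretchers, 44 mm wide and 18 mm tall, connect adjacent legs with their undersides at z = 281 mm, each running between the inner faces of the legs it joins and aligned with the legs' outer faces on the other axis.

The chair is on top of the table, centred. Three stools sit around the table at the −y, +y, +x sides.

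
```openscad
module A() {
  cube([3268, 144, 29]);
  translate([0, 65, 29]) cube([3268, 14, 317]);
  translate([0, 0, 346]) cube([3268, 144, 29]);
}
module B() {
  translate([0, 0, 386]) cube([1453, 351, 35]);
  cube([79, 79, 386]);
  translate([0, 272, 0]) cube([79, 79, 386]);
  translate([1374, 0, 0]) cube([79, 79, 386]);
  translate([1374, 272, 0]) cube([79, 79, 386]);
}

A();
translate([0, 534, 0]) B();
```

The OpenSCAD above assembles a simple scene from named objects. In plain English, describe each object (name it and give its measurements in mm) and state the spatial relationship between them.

A is an I-beam lying along x, 3268 mm long. Overall section height 375 mm. Two flanges 144 mm wide (y) and 29 mm thick, one on the floor and one at the top; a web 14 mm thick runs between them, centred on the flange width.

B is a long wooden bench with a 1453 mm (x) × 351 mm (y) seat, 35 mm thick, its top surface 421 mm above the floor. Four 79 mm square legs at the seat corners, flush with the edges, run from z = 0 to the seat underside.

The bench is on the floor beside the I-beam on its +y side.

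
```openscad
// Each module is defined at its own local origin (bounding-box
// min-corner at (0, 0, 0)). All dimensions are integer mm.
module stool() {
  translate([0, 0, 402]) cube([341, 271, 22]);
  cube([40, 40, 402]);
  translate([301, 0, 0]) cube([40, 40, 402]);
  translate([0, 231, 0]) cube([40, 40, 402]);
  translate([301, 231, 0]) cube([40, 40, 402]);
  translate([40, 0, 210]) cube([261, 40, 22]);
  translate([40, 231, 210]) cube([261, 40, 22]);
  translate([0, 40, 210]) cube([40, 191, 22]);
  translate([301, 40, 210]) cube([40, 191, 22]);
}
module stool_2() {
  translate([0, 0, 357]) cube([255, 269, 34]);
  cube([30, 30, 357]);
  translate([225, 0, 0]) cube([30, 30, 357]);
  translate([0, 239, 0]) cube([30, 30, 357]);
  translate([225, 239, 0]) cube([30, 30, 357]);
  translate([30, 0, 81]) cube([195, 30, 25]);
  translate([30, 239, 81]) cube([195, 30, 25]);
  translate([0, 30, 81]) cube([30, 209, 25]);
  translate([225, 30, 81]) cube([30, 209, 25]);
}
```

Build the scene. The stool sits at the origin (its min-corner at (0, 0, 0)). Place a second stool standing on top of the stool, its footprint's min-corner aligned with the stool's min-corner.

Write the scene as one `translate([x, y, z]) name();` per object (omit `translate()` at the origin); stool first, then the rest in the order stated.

stool();
translate([0, 0, 424]) stool_2();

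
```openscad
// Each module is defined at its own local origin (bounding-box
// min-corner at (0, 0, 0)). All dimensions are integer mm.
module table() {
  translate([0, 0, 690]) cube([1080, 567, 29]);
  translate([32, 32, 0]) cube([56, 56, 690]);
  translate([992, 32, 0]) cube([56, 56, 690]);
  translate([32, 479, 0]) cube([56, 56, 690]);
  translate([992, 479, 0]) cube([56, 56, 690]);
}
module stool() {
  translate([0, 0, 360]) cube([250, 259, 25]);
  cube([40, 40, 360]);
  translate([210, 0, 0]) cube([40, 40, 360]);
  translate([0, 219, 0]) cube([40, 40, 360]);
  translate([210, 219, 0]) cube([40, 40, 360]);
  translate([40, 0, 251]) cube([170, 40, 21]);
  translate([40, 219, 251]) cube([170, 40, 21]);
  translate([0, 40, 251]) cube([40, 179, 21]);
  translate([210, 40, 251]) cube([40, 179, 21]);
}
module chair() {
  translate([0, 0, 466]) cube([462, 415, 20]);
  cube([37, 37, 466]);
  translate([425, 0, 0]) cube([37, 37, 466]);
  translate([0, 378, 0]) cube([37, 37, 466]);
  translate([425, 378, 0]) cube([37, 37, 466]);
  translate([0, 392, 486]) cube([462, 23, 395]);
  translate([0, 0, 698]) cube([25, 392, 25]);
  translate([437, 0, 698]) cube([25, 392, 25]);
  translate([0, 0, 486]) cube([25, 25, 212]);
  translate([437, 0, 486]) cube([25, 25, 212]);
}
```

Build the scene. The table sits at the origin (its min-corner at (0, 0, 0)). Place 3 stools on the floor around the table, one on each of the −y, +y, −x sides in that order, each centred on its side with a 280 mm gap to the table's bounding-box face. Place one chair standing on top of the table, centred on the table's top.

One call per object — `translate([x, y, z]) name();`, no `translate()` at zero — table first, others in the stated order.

table();
translate([415, -539, 0]) stool();
translate([415, 847, 0]) stool();
translate([-530, 154, 0]) stool();
translate([309, 76, 719]) chair();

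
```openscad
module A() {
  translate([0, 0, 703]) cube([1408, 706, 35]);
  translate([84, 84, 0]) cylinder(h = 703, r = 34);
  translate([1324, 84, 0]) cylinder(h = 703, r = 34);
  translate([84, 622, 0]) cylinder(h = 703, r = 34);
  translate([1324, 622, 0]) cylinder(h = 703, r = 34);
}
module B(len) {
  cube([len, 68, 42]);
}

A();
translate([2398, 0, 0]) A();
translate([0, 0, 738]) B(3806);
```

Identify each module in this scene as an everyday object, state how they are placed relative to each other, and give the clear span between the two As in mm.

Second table starts at x = 2398; first ends at x = 1408; clear span = 2398 − 1408 = 990 mm.

A is a table. B is a beam. A beam spans the tops of two tables. The clear span between the two tables is 990 mm.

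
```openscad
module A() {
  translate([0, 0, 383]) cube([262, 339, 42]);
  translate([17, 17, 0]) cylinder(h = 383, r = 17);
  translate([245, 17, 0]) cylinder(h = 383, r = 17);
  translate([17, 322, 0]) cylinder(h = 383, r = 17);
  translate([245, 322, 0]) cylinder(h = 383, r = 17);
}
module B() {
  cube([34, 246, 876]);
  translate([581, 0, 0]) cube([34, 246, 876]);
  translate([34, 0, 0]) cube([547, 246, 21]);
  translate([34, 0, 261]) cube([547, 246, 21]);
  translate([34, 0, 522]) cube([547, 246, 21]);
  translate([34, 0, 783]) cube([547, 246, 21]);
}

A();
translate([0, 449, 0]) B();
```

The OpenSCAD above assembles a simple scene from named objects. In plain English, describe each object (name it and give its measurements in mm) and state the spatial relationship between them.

A is a four-legged stool. The seat is a 262×339×42 mm slab whose top surface is at z = 425 mm; four round legs, each 34 mm in diameter, run from the floor (z = 0) to the underside of the seat, each leg's axis is inset half a diameter from the nearest pair of seat edges (so the leg's bounding box is flush with the corner).

B is a bookshelf 615 mm wide overall, 246 mm deep and 876 mm tall. The two sides are 34 mm thick vertical panels. 4 horizontal shelves of 21 mm thickness span between the inner faces of the sides; the lowest shelf sits on the floor and shelves are stacked with a clear vertical gap of 240 mm between each pair.

The bookshelf is on the floor beside the stool on its +y side.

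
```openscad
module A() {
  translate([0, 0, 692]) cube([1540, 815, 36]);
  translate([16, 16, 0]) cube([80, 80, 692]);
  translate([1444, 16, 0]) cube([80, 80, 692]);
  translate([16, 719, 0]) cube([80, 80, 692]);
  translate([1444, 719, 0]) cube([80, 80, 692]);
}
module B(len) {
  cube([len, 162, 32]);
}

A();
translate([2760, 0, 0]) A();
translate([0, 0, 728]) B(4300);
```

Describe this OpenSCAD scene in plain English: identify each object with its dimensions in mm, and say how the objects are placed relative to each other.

A is a table: top 1540 mm (x) × 815 mm (y), 36 mm thick, upper face at z = 728 mm, on four 80×80 mm square legs, each inset 16 mm from the nearest pair of top edges, running from z = 0 to the bottom of the top.

B is a rectangular beam 4300 mm long (x), 162 mm deep (y), 32 mm thick (z).

The beam spans the tops of two tables placed 1220 mm apart, resting at z = 728 mm.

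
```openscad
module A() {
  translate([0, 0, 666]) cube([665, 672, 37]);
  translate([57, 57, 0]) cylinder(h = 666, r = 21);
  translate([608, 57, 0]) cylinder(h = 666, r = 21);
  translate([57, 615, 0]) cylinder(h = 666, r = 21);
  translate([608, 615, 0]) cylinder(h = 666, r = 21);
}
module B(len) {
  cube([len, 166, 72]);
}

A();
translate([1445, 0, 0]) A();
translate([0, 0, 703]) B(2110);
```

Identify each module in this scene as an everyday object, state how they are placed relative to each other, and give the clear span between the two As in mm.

Second table starts at x = 1445; first ends at x = 665; clear span = 1445 − 665 = 780 mm.

A is a table. B is a beam. A beam spans the tops of two tables. The clear span between the two tables is 780 mm.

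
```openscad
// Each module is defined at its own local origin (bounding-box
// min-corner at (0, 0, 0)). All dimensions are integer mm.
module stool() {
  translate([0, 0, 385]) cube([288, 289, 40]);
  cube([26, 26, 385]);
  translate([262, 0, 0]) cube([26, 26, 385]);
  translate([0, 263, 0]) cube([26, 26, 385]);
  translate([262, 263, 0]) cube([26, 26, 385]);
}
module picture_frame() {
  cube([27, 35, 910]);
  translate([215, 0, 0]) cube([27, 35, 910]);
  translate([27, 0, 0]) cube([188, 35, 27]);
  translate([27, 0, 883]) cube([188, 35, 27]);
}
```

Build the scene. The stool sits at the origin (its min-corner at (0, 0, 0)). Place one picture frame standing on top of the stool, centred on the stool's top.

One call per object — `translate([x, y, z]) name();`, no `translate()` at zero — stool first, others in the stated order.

stool();
translate([23, 127, 425]) picture_frame();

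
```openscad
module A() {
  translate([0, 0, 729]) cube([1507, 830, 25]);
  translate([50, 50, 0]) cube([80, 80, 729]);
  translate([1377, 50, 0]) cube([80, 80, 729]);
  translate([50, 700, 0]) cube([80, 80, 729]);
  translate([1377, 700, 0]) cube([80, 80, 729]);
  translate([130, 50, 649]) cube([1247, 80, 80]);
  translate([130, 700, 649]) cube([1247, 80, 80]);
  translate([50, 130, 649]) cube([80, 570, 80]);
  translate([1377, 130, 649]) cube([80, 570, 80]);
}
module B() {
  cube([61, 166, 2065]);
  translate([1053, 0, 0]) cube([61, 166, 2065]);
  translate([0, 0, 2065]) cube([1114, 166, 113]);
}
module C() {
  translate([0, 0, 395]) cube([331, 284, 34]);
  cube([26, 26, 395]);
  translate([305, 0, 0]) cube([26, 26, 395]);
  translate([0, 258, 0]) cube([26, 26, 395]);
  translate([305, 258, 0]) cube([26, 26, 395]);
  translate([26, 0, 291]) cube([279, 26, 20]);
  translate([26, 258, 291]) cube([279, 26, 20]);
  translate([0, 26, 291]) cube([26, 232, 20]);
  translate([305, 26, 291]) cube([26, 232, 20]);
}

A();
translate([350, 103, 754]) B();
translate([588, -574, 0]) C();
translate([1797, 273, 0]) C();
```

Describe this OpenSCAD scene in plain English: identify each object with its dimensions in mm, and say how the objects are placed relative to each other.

A is a table with a 1507×830 mm rectangular top, 25 mm thick, top surface at z = 754 mm, supported by four 80×80 mm square legs, each inset 50 mm from the nearest pair of top edges, running from the floor. Four apron rails, 80 mm thick and 80 mm tall, run between adjacent legs with their top edges flush with the underside of the top and their outer faces flush with the legs' outer faces.

B is a rectangular door frame: two vertical jambs of 61×166 mm section, 2065 mm tall, with a clear opening 992 mm wide between their inner faces. A header 113 mm tall and 166 mm deep lies on top of the jambs and spans the full outside width.

C is a four-legged stool. The seat is a 331×284×34 mm slab whose top surface is at z = 429 mm; four square legs, each 26×26 mm in cross-section, run from the floor (z = 0) to the underside of the seat, each flush with a corner of the seat. Four stretchers, 26 mm wide and 20 mm tall, connect adjacent legs with their undersides at z = 291 mm, each running between the inner faces of the legs it joins and aligned with the legs' outer faces on the other axis.

The door frame is on top of the table. Two stools sit around the table at the −y, +x sides.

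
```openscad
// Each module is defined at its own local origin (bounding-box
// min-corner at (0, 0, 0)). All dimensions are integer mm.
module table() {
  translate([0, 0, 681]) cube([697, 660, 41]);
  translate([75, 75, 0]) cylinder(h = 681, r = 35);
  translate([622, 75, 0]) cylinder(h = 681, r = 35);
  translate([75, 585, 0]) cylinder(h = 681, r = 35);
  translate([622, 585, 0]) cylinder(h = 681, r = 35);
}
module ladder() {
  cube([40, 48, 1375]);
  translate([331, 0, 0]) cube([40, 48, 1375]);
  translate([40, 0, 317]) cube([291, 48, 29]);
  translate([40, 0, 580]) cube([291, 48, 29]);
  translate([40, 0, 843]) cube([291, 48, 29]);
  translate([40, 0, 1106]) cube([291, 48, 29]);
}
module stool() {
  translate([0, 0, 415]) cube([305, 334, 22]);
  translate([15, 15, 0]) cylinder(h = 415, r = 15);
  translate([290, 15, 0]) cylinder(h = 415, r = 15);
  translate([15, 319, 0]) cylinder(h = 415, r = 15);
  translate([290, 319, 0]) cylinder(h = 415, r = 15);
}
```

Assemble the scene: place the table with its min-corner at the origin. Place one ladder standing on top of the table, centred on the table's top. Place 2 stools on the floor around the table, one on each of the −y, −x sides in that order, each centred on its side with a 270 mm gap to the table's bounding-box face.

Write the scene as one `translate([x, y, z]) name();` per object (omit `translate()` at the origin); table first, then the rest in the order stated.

table();
translate([163, 306, 722]) ladder();
translate([196, -604, 0]) stool();
translate([-575, 163, 0]) stool();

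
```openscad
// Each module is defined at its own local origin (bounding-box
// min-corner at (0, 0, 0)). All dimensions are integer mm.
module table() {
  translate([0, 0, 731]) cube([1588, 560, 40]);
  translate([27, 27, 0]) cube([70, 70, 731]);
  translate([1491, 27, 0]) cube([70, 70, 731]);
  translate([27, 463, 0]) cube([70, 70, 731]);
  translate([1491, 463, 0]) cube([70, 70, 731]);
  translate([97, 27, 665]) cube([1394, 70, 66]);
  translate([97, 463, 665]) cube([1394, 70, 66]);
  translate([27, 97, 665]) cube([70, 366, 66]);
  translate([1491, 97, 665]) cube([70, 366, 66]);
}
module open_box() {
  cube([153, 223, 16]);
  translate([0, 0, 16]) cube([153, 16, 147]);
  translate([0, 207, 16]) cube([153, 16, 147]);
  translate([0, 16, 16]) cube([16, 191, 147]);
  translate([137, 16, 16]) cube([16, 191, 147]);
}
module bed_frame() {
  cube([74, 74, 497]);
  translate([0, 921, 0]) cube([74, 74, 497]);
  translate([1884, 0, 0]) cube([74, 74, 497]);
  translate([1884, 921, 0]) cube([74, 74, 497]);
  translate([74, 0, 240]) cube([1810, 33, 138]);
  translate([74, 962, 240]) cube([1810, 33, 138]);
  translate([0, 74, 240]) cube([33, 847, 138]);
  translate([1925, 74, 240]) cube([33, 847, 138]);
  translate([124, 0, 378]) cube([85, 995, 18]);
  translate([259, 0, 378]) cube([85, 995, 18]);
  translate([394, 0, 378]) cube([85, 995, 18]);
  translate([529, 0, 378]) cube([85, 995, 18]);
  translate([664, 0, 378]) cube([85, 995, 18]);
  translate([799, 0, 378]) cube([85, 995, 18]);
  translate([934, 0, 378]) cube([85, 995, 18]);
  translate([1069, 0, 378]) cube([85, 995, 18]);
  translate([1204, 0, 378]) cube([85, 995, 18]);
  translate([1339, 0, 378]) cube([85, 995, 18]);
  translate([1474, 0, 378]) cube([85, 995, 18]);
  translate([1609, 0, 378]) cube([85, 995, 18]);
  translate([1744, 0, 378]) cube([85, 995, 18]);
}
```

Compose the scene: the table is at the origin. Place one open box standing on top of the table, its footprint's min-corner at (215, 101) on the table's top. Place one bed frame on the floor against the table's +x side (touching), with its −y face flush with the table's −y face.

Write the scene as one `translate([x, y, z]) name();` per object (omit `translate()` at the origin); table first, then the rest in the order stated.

table();
translate([215, 101, 771]) open_box();
translate([1588, 0, 0]) bed_frame();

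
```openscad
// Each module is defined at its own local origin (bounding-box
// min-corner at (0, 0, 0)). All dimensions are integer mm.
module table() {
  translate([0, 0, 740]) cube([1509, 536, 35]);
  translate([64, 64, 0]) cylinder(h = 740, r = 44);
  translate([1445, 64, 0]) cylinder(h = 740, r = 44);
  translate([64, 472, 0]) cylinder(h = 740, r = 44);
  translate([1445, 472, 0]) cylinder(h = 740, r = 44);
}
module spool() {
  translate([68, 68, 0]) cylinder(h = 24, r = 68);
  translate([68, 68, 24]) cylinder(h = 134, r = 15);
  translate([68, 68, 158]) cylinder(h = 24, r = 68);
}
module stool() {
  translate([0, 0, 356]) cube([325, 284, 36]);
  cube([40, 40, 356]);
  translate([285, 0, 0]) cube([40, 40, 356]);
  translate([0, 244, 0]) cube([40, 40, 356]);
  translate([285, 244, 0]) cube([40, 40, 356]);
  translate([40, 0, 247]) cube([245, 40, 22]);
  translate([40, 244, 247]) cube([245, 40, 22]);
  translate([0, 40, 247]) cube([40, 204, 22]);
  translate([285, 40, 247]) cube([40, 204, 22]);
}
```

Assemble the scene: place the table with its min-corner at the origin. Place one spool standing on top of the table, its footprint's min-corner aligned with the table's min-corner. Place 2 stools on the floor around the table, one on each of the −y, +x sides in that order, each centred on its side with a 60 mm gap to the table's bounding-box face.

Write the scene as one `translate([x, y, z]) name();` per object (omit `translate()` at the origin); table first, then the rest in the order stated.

table();
translate([0, 0, 775]) spool();
translate([592, -344, 0]) stool();
translate([1569, 126, 0]) stool();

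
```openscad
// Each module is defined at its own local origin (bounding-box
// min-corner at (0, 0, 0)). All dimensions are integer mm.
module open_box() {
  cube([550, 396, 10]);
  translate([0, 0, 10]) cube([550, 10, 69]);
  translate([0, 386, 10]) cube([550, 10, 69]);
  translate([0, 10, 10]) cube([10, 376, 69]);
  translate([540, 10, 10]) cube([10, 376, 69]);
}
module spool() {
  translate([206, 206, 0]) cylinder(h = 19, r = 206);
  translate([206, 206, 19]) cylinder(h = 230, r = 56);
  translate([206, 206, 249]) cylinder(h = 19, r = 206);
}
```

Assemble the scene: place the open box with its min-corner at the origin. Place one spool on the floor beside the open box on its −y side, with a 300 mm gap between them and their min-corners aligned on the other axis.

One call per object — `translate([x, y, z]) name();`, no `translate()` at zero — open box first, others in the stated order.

open_box();
translate([0, -712, 0]) spool();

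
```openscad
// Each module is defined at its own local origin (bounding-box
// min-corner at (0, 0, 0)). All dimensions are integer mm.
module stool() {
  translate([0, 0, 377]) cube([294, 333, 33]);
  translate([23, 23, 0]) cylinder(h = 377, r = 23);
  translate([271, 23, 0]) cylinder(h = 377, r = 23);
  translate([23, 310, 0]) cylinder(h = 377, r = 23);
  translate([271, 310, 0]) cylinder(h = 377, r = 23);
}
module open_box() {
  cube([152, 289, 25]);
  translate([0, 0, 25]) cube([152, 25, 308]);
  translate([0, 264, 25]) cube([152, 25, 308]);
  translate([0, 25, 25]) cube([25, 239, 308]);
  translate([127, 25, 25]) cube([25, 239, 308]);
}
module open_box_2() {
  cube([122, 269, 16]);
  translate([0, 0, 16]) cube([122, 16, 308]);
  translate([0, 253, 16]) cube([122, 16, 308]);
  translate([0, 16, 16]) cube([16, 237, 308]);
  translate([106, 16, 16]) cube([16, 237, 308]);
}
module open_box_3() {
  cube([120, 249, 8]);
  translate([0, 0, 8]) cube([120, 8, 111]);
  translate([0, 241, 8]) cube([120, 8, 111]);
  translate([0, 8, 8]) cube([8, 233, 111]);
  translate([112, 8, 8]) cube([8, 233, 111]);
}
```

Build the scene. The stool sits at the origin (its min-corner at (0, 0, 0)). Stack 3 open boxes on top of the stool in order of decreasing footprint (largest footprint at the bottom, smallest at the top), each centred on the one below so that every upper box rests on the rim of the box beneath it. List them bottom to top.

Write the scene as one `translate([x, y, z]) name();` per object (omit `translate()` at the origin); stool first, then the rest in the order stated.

stool();
translate([71, 22, 410]) open_box();
translate([86, 32, 743]) open_box_2();
translate([87, 42, 1067]) open_box_3();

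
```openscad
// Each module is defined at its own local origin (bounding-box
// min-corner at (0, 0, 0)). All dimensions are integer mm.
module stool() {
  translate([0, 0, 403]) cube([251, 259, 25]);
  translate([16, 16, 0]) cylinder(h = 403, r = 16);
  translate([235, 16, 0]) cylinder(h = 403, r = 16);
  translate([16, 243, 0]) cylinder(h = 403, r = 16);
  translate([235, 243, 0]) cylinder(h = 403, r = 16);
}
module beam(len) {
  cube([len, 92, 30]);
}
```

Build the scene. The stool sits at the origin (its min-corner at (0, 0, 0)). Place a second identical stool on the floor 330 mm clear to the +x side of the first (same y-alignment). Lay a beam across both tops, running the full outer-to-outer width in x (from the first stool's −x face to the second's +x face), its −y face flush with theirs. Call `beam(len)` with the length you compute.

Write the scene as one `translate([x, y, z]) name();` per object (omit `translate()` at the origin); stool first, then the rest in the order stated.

stool();
translate([581, 0, 0]) stool();
translate([0, 0, 428]) beam(832);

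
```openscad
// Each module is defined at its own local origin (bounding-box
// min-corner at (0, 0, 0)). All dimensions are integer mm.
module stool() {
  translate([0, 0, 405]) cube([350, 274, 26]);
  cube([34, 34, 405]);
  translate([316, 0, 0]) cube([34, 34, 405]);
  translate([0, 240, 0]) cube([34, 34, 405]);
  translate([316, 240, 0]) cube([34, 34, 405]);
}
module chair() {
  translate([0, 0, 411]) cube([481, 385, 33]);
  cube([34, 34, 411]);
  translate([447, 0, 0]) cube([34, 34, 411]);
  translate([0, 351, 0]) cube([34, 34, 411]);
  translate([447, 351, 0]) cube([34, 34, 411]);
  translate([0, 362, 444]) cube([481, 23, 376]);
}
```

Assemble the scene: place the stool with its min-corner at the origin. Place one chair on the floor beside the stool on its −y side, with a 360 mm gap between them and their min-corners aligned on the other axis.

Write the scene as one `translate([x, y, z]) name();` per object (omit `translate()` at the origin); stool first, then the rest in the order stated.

stool();
translate([0, -745, 0]) chair();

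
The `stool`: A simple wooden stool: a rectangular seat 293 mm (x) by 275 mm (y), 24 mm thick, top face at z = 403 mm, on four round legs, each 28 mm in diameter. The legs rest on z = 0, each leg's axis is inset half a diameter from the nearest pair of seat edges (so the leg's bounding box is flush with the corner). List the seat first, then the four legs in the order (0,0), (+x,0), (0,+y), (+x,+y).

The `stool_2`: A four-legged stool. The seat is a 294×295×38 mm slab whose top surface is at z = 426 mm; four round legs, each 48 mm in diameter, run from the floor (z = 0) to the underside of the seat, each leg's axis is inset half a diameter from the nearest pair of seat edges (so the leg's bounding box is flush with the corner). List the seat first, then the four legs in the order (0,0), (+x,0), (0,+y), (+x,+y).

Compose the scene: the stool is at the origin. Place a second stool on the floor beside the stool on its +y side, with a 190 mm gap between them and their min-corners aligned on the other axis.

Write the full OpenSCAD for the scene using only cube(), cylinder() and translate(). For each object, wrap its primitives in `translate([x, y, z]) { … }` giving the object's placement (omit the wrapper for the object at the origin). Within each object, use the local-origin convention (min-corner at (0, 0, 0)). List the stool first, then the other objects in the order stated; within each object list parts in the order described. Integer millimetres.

translate([0, 0, 379]) cube([293, 275, 24]);
translate([14, 14, 0]) cylinder(h = 379, r = 14);
translate([279, 14, 0]) cylinder(h = 379, r = 14);
translate([14, 261, 0]) cylinder(h = 379, r = 14);
translate([279, 261, 0]) cylinder(h = 379, r = 14);
translate([0, 465, 0]) {
  translate([0, 0, 388]) cube([294, 295, 38]);
  translate([24, 24, 0]) cylinder(h = 388, r = 24);
  translate([270, 24, 0]) cylinder(h = 388, r = 24);
  translate([24, 271, 0]) cylinder(h = 388, r = 24);
  translate([270, 271, 0]) cylinder(h = 388, r = 24);
}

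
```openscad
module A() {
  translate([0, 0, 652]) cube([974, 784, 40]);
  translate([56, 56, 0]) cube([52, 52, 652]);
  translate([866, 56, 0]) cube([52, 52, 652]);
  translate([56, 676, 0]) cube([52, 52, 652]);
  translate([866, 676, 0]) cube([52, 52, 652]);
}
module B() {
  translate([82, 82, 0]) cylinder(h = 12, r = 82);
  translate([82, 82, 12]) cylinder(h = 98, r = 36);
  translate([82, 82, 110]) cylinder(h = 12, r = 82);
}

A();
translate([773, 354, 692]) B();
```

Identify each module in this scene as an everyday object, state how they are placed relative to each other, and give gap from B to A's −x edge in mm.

A is a table. B is a spool. The spool is on top of the table. The gap from the spool to the table's −x edge is 773 mm.

The spool's min-x is at 773; the table's min-x is 0; gap = 773 mm.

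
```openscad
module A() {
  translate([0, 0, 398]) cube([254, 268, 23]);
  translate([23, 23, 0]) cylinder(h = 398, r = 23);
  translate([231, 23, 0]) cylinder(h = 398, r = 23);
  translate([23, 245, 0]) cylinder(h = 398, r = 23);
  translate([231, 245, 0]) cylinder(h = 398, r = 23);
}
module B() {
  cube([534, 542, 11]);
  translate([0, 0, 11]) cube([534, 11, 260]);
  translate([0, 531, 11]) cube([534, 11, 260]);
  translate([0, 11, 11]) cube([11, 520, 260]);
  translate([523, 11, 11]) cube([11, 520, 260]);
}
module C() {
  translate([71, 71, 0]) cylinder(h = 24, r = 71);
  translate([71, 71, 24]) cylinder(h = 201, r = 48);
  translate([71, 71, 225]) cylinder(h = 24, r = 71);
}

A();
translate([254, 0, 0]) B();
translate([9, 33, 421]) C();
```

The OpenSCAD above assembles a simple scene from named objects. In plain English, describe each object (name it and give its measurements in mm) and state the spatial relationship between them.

A is a four-legged stool. The seat is 254×268 mm, 23 mm thick, top at z = 421 mm. It stands on four round legs, each 46 mm in diameter, from z = 0 to the seat underside, each leg's axis is inset half a diameter from the nearest pair of seat edges (so the leg's bounding box is flush with the corner).

B is an open-topped rectangular box: outside dimensions 534×542×271 mm, with a uniform wall and base thickness of 11 mm. The base is a full 534×542 slab on the floor; four walls sit on top of the base. The front and back walls (the −y and +y sides) span the full width; the two side walls fit between them.

C is a spool: two coaxial disc flanges of radius 71 mm and thickness 24 mm, joined by a core cylinder of radius 48 mm and height 201 mm. The lower flange rests on z = 0 and the three cylinders share a vertical axis.

The open box is against the stool's +x side, with their −y faces flush. The spool is on top of the stool.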